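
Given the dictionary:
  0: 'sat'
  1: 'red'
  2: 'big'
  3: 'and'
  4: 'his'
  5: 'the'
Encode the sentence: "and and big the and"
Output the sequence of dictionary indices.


Look up each word in the dictionary:
  'and' -> 3
  'and' -> 3
  'big' -> 2
  'the' -> 5
  'and' -> 3

Encoded: [3, 3, 2, 5, 3]


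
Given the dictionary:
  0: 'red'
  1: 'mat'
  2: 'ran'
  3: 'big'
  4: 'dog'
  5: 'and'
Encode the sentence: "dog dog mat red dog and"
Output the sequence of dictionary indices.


Look up each word in the dictionary:
  'dog' -> 4
  'dog' -> 4
  'mat' -> 1
  'red' -> 0
  'dog' -> 4
  'and' -> 5

Encoded: [4, 4, 1, 0, 4, 5]


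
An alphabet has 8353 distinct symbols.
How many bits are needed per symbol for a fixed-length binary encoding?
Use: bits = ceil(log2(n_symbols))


log2(8353) = 13.0281
Bracket: 2^13 = 8192 < 8353 <= 2^14 = 16384
So ceil(log2(8353)) = 14

bits = ceil(log2(8353)) = ceil(13.0281) = 14 bits


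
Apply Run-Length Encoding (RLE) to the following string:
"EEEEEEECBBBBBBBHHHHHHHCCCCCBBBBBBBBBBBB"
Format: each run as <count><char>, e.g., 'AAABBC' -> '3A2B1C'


Scanning runs left to right:
  i=0: run of 'E' x 7 -> '7E'
  i=7: run of 'C' x 1 -> '1C'
  i=8: run of 'B' x 7 -> '7B'
  i=15: run of 'H' x 7 -> '7H'
  i=22: run of 'C' x 5 -> '5C'
  i=27: run of 'B' x 12 -> '12B'

RLE = 7E1C7B7H5C12B


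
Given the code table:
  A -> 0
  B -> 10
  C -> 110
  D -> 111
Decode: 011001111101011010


Decoding:
0 -> A
110 -> C
0 -> A
111 -> D
110 -> C
10 -> B
110 -> C
10 -> B


Result: ACADCBCB


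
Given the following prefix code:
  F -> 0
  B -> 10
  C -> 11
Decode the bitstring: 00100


Decoding step by step:
Bits 0 -> F
Bits 0 -> F
Bits 10 -> B
Bits 0 -> F


Decoded message: FFBF


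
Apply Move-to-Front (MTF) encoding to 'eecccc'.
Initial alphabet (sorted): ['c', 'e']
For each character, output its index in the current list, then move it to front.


MTF encoding:
'e': index 1 in ['c', 'e'] -> ['e', 'c']
'e': index 0 in ['e', 'c'] -> ['e', 'c']
'c': index 1 in ['e', 'c'] -> ['c', 'e']
'c': index 0 in ['c', 'e'] -> ['c', 'e']
'c': index 0 in ['c', 'e'] -> ['c', 'e']
'c': index 0 in ['c', 'e'] -> ['c', 'e']


Output: [1, 0, 1, 0, 0, 0]


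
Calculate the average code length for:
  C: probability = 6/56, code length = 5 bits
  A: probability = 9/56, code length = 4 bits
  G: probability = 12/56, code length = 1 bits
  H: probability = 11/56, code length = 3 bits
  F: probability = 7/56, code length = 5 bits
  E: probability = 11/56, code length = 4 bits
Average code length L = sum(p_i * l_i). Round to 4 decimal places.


Weighted contributions p_i * l_i:
  C: (6/56) * 5 = 30/56
  A: (9/56) * 4 = 36/56
  G: (12/56) * 1 = 12/56
  H: (11/56) * 3 = 33/56
  F: (7/56) * 5 = 35/56
  E: (11/56) * 4 = 44/56
Sum = (30 + 36 + 12 + 33 + 35 + 44)/56 = 190/56

L = 190/56 = 3.3929 bits/symbol


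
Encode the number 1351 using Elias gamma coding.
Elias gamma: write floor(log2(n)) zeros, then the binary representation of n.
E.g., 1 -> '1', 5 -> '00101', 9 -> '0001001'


num_bits = floor(log2(1351)) + 1 = 11
leading_zeros = num_bits - 1 = 10
binary(1351) = 10101000111

Elias gamma(1351) = '0000000000' + '10101000111' = 000000000010101000111 (21 bits)


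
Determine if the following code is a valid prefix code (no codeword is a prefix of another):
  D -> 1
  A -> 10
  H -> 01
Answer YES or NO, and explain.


Checking each pair (does one codeword prefix another?):
  D='1' vs A='10': prefix -- VIOLATION

NO -- this is NOT a valid prefix code. D (1) is a prefix of A (10).


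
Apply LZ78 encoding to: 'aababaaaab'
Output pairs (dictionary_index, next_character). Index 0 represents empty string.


LZ78 encoding steps:
Dictionary: {0: ''}
Step 1: w='' (idx 0), next='a' -> output (0, 'a'), add 'a' as idx 1
Step 2: w='a' (idx 1), next='b' -> output (1, 'b'), add 'ab' as idx 2
Step 3: w='ab' (idx 2), next='a' -> output (2, 'a'), add 'aba' as idx 3
Step 4: w='a' (idx 1), next='a' -> output (1, 'a'), add 'aa' as idx 4
Step 5: w='ab' (idx 2), end of input -> output (2, '')


Encoded: [(0, 'a'), (1, 'b'), (2, 'a'), (1, 'a'), (2, '')]


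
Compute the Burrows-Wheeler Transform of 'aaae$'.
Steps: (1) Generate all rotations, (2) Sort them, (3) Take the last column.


Rotations (sorted):
  0: $aaae -> last char: e
  1: aaae$ -> last char: $
  2: aae$a -> last char: a
  3: ae$aa -> last char: a
  4: e$aaa -> last char: a


BWT = e$aaa


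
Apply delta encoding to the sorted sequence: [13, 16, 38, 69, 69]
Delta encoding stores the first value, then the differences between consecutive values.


First value: 13
Deltas:
  16 - 13 = 3
  38 - 16 = 22
  69 - 38 = 31
  69 - 69 = 0


Delta encoded: [13, 3, 22, 31, 0]


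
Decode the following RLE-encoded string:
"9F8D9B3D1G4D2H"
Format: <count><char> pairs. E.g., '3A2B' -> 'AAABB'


Expanding each <count><char> pair:
  9F -> 'FFFFFFFFF'
  8D -> 'DDDDDDDD'
  9B -> 'BBBBBBBBB'
  3D -> 'DDD'
  1G -> 'G'
  4D -> 'DDDD'
  2H -> 'HH'

Decoded = FFFFFFFFFDDDDDDDDBBBBBBBBBDDDGDDDDHH


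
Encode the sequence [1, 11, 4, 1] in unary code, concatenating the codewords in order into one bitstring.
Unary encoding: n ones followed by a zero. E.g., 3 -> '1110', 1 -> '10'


Encode each number as n ones followed by a terminating 0:
  1 -> 10 (2 bits)
  11 -> 111111111110 (12 bits)
  4 -> 11110 (5 bits)
  1 -> 10 (2 bits)
Total length = 2 + 12 + 5 + 2 = 21 bits.

Unary([1, 11, 4, 1]) = 101111111111101111010 (21 bits)


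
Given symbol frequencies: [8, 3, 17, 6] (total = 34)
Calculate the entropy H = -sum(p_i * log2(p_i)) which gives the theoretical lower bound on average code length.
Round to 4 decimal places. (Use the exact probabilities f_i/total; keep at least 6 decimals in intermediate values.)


Per-symbol terms -p_i * log2(p_i) with p_i = f_i/34:
  p = 8/34 = 0.235294: log2(p) = -2.087463, -p*log2(p) = 0.491168
  p = 3/34 = 0.088235: log2(p) = -3.502500, -p*log2(p) = 0.309044
  p = 17/34 = 0.500000: log2(p) = -1.000000, -p*log2(p) = 0.500000
  p = 6/34 = 0.176471: log2(p) = -2.502500, -p*log2(p) = 0.441618
H = 0.491168 + 0.309044 + 0.500000 + 0.441618 = 1.741830

H = 1.7418 bits/symbol


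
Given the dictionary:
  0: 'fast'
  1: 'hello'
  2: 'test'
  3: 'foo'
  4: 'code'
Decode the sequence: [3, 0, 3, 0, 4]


Look up each index in the dictionary:
  3 -> 'foo'
  0 -> 'fast'
  3 -> 'foo'
  0 -> 'fast'
  4 -> 'code'

Decoded: "foo fast foo fast code"


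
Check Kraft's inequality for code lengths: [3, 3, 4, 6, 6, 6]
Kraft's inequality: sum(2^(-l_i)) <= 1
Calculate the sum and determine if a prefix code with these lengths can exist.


Sum = 2^(-3) + 2^(-3) + 2^(-4) + 2^(-6) + 2^(-6) + 2^(-6)
    = 0.125 + 0.125 + 0.0625 + 0.015625 + 0.015625 + 0.015625
    = 23/64 = 0.359375
Since 0.359375 <= 1, Kraft's inequality IS satisfied.
A prefix code with these lengths CAN exist.

Kraft sum = 0.359375. Satisfied.


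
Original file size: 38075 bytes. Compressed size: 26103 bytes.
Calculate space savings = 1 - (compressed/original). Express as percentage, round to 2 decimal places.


ratio = compressed/original = 26103/38075 = 0.685568
savings = 1 - ratio = 1 - 0.685568 = 0.314432
as a percentage: 0.314432 * 100 = 31.44%

Space savings = 1 - 26103/38075 = 31.44%


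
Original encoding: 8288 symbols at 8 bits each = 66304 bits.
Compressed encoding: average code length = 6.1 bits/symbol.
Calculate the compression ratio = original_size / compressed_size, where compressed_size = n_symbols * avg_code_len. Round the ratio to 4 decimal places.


original_size = n_symbols * orig_bits = 8288 * 8 = 66304 bits
compressed_size = n_symbols * avg_code_len = 8288 * 6.1 = 50556.8 bits
ratio = original_size / compressed_size = 66304 / 50556.8 = 1.3115

Compression ratio = 1.3115


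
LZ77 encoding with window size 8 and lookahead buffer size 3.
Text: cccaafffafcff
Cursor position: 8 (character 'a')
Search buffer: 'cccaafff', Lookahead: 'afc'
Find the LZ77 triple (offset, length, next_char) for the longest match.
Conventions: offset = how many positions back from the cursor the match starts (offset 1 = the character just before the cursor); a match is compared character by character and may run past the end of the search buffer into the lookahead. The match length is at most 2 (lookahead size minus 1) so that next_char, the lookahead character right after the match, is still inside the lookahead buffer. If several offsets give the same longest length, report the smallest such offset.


Try each offset into the search buffer:
  offset=1 (pos 7, char 'f'): match length 0
  offset=2 (pos 6, char 'f'): match length 0
  offset=3 (pos 5, char 'f'): match length 0
  offset=4 (pos 4, char 'a'): match length 2
  offset=5 (pos 3, char 'a'): match length 1
  offset=6 (pos 2, char 'c'): match length 0
  offset=7 (pos 1, char 'c'): match length 0
  offset=8 (pos 0, char 'c'): match length 0
Longest match has length 2 at offset 4.
next_char = character at position 8 + 2 = 10 -> 'c'

Best match: offset=4, length=2 (matching 'af' starting at position 4)
LZ77 triple: (4, 2, 'c')


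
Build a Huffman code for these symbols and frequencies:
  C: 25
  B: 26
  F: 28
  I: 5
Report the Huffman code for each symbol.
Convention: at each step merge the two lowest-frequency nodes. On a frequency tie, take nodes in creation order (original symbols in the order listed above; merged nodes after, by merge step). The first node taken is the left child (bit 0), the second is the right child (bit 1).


Huffman tree construction:
Step 1: Merge I(5) + C(25) = 30
Step 2: Merge B(26) + F(28) = 54
Step 3: Merge (I+C)(30) + (B+F)(54) = 84
Read each symbol's code off the tree from the root (left child = 0, right child = 1).

Codes:
  C: 01 (length 2)
  B: 10 (length 2)
  F: 11 (length 2)
  I: 00 (length 2)
Average code length: 168/84 = 2.0000 bits/symbol


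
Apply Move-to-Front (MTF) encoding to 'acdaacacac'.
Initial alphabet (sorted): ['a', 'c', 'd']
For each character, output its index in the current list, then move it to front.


MTF encoding:
'a': index 0 in ['a', 'c', 'd'] -> ['a', 'c', 'd']
'c': index 1 in ['a', 'c', 'd'] -> ['c', 'a', 'd']
'd': index 2 in ['c', 'a', 'd'] -> ['d', 'c', 'a']
'a': index 2 in ['d', 'c', 'a'] -> ['a', 'd', 'c']
'a': index 0 in ['a', 'd', 'c'] -> ['a', 'd', 'c']
'c': index 2 in ['a', 'd', 'c'] -> ['c', 'a', 'd']
'a': index 1 in ['c', 'a', 'd'] -> ['a', 'c', 'd']
'c': index 1 in ['a', 'c', 'd'] -> ['c', 'a', 'd']
'a': index 1 in ['c', 'a', 'd'] -> ['a', 'c', 'd']
'c': index 1 in ['a', 'c', 'd'] -> ['c', 'a', 'd']


Output: [0, 1, 2, 2, 0, 2, 1, 1, 1, 1]


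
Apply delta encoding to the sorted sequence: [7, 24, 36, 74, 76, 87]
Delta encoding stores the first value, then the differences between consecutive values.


First value: 7
Deltas:
  24 - 7 = 17
  36 - 24 = 12
  74 - 36 = 38
  76 - 74 = 2
  87 - 76 = 11


Delta encoded: [7, 17, 12, 38, 2, 11]


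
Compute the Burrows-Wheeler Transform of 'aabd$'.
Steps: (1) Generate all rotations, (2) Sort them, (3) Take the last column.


Rotations (sorted):
  0: $aabd -> last char: d
  1: aabd$ -> last char: $
  2: abd$a -> last char: a
  3: bd$aa -> last char: a
  4: d$aab -> last char: b


BWT = d$aab


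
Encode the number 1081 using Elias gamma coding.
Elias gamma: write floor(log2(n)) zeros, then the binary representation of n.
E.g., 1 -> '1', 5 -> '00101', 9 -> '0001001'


num_bits = floor(log2(1081)) + 1 = 11
leading_zeros = num_bits - 1 = 10
binary(1081) = 10000111001

Elias gamma(1081) = '0000000000' + '10000111001' = 000000000010000111001 (21 bits)


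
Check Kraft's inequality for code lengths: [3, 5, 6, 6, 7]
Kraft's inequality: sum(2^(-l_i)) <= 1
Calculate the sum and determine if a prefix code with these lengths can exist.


Sum = 2^(-3) + 2^(-5) + 2^(-6) + 2^(-6) + 2^(-7)
    = 0.125 + 0.03125 + 0.015625 + 0.015625 + 0.0078125
    = 25/128 = 0.1953125
Since 0.1953125 <= 1, Kraft's inequality IS satisfied.
A prefix code with these lengths CAN exist.

Kraft sum = 0.1953125. Satisfied.


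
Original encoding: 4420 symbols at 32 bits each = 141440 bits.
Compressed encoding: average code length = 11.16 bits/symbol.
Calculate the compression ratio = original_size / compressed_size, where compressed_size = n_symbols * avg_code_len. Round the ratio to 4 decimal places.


original_size = n_symbols * orig_bits = 4420 * 32 = 141440 bits
compressed_size = n_symbols * avg_code_len = 4420 * 11.16 = 49327.2 bits
ratio = original_size / compressed_size = 141440 / 49327.2 = 2.8674

Compression ratio = 2.8674


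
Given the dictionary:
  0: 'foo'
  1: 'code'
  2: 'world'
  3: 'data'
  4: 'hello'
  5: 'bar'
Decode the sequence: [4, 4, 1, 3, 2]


Look up each index in the dictionary:
  4 -> 'hello'
  4 -> 'hello'
  1 -> 'code'
  3 -> 'data'
  2 -> 'world'

Decoded: "hello hello code data world"


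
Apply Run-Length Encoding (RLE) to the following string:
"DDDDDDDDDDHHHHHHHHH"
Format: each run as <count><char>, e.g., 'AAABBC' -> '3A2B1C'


Scanning runs left to right:
  i=0: run of 'D' x 10 -> '10D'
  i=10: run of 'H' x 9 -> '9H'

RLE = 10D9H


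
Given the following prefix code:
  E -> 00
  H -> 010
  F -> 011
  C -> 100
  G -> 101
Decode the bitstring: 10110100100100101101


Decoding step by step:
Bits 101 -> G
Bits 101 -> G
Bits 00 -> E
Bits 100 -> C
Bits 100 -> C
Bits 101 -> G
Bits 101 -> G


Decoded message: GGECCGG


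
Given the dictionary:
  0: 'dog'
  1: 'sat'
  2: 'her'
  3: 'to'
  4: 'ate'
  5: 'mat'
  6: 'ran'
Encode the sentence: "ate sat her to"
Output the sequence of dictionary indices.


Look up each word in the dictionary:
  'ate' -> 4
  'sat' -> 1
  'her' -> 2
  'to' -> 3

Encoded: [4, 1, 2, 3]


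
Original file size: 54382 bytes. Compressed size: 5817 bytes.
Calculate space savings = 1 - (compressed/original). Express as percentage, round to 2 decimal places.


ratio = compressed/original = 5817/54382 = 0.106966
savings = 1 - ratio = 1 - 0.106966 = 0.893034
as a percentage: 0.893034 * 100 = 89.3%

Space savings = 1 - 5817/54382 = 89.3%


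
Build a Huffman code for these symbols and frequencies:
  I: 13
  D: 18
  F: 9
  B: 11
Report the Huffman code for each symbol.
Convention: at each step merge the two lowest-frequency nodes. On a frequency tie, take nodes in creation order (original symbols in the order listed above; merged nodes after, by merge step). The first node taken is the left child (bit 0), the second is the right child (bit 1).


Huffman tree construction:
Step 1: Merge F(9) + B(11) = 20
Step 2: Merge I(13) + D(18) = 31
Step 3: Merge (F+B)(20) + (I+D)(31) = 51
Read each symbol's code off the tree from the root (left child = 0, right child = 1).

Codes:
  I: 10 (length 2)
  D: 11 (length 2)
  F: 00 (length 2)
  B: 01 (length 2)
Average code length: 102/51 = 2.0000 bits/symbol


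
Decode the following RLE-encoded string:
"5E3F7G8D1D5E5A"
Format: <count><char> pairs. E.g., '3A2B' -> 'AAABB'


Expanding each <count><char> pair:
  5E -> 'EEEEE'
  3F -> 'FFF'
  7G -> 'GGGGGGG'
  8D -> 'DDDDDDDD'
  1D -> 'D'
  5E -> 'EEEEE'
  5A -> 'AAAAA'

Decoded = EEEEEFFFGGGGGGGDDDDDDDDDEEEEEAAAAA


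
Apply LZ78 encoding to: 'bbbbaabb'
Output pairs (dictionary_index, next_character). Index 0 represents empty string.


LZ78 encoding steps:
Dictionary: {0: ''}
Step 1: w='' (idx 0), next='b' -> output (0, 'b'), add 'b' as idx 1
Step 2: w='b' (idx 1), next='b' -> output (1, 'b'), add 'bb' as idx 2
Step 3: w='b' (idx 1), next='a' -> output (1, 'a'), add 'ba' as idx 3
Step 4: w='' (idx 0), next='a' -> output (0, 'a'), add 'a' as idx 4
Step 5: w='bb' (idx 2), end of input -> output (2, '')


Encoded: [(0, 'b'), (1, 'b'), (1, 'a'), (0, 'a'), (2, '')]


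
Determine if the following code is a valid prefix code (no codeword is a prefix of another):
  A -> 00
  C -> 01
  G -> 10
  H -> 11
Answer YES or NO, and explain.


Checking each pair (does one codeword prefix another?):
  A='00' vs C='01': no prefix
  A='00' vs G='10': no prefix
  A='00' vs H='11': no prefix
  C='01' vs A='00': no prefix
  C='01' vs G='10': no prefix
  C='01' vs H='11': no prefix
  G='10' vs A='00': no prefix
  G='10' vs C='01': no prefix
  G='10' vs H='11': no prefix
  H='11' vs A='00': no prefix
  H='11' vs C='01': no prefix
  H='11' vs G='10': no prefix
No violation found over all pairs.

YES -- this is a valid prefix code. No codeword is a prefix of any other codeword.


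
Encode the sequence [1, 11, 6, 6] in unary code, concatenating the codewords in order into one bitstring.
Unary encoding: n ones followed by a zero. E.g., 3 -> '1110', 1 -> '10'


Encode each number as n ones followed by a terminating 0:
  1 -> 10 (2 bits)
  11 -> 111111111110 (12 bits)
  6 -> 1111110 (7 bits)
  6 -> 1111110 (7 bits)
Total length = 2 + 12 + 7 + 7 = 28 bits.

Unary([1, 11, 6, 6]) = 1011111111111011111101111110 (28 bits)


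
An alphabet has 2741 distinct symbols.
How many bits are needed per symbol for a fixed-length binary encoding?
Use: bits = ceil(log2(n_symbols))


log2(2741) = 11.4205
Bracket: 2^11 = 2048 < 2741 <= 2^12 = 4096
So ceil(log2(2741)) = 12

bits = ceil(log2(2741)) = ceil(11.4205) = 12 bits


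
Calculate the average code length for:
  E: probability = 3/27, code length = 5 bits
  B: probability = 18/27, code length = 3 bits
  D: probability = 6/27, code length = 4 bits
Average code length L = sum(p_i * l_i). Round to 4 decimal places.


Weighted contributions p_i * l_i:
  E: (3/27) * 5 = 15/27
  B: (18/27) * 3 = 54/27
  D: (6/27) * 4 = 24/27
Sum = (15 + 54 + 24)/27 = 93/27

L = 93/27 = 3.4444 bits/symbol


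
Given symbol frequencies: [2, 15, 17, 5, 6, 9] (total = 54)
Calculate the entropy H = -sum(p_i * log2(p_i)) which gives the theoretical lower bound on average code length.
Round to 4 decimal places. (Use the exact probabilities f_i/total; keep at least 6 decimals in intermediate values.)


Per-symbol terms -p_i * log2(p_i) with p_i = f_i/54:
  p = 2/54 = 0.037037: log2(p) = -4.754888, -p*log2(p) = 0.176107
  p = 15/54 = 0.277778: log2(p) = -1.847997, -p*log2(p) = 0.513332
  p = 17/54 = 0.314815: log2(p) = -1.667425, -p*log2(p) = 0.524930
  p = 5/54 = 0.092593: log2(p) = -3.432959, -p*log2(p) = 0.317867
  p = 6/54 = 0.111111: log2(p) = -3.169925, -p*log2(p) = 0.352214
  p = 9/54 = 0.166667: log2(p) = -2.584963, -p*log2(p) = 0.430827
H = 0.176107 + 0.513332 + 0.524930 + 0.317867 + 0.352214 + 0.430827 = 2.315277

H = 2.3153 bits/symbol


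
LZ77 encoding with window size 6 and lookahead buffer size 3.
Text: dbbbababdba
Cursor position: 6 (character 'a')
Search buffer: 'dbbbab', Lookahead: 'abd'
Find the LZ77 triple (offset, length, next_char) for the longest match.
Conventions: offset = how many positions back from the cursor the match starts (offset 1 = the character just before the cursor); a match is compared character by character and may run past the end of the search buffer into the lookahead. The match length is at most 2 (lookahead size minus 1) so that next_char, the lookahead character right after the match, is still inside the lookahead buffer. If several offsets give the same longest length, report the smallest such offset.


Try each offset into the search buffer:
  offset=1 (pos 5, char 'b'): match length 0
  offset=2 (pos 4, char 'a'): match length 2
  offset=3 (pos 3, char 'b'): match length 0
  offset=4 (pos 2, char 'b'): match length 0
  offset=5 (pos 1, char 'b'): match length 0
  offset=6 (pos 0, char 'd'): match length 0
Longest match has length 2 at offset 2.
next_char = character at position 6 + 2 = 8 -> 'd'

Best match: offset=2, length=2 (matching 'ab' starting at position 4)
LZ77 triple: (2, 2, 'd')


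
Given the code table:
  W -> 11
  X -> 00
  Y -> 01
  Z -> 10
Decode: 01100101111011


Decoding:
01 -> Y
10 -> Z
01 -> Y
01 -> Y
11 -> W
10 -> Z
11 -> W


Result: YZYYWZW


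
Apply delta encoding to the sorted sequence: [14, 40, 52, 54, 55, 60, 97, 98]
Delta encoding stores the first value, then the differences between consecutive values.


First value: 14
Deltas:
  40 - 14 = 26
  52 - 40 = 12
  54 - 52 = 2
  55 - 54 = 1
  60 - 55 = 5
  97 - 60 = 37
  98 - 97 = 1


Delta encoded: [14, 26, 12, 2, 1, 5, 37, 1]


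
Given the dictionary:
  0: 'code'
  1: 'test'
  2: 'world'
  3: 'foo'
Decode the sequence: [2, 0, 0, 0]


Look up each index in the dictionary:
  2 -> 'world'
  0 -> 'code'
  0 -> 'code'
  0 -> 'code'

Decoded: "world code code code"


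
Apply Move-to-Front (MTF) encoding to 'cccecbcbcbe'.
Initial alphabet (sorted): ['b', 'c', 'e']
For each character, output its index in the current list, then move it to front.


MTF encoding:
'c': index 1 in ['b', 'c', 'e'] -> ['c', 'b', 'e']
'c': index 0 in ['c', 'b', 'e'] -> ['c', 'b', 'e']
'c': index 0 in ['c', 'b', 'e'] -> ['c', 'b', 'e']
'e': index 2 in ['c', 'b', 'e'] -> ['e', 'c', 'b']
'c': index 1 in ['e', 'c', 'b'] -> ['c', 'e', 'b']
'b': index 2 in ['c', 'e', 'b'] -> ['b', 'c', 'e']
'c': index 1 in ['b', 'c', 'e'] -> ['c', 'b', 'e']
'b': index 1 in ['c', 'b', 'e'] -> ['b', 'c', 'e']
'c': index 1 in ['b', 'c', 'e'] -> ['c', 'b', 'e']
'b': index 1 in ['c', 'b', 'e'] -> ['b', 'c', 'e']
'e': index 2 in ['b', 'c', 'e'] -> ['e', 'b', 'c']


Output: [1, 0, 0, 2, 1, 2, 1, 1, 1, 1, 2]


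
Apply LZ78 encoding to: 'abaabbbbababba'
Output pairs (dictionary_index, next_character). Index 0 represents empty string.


LZ78 encoding steps:
Dictionary: {0: ''}
Step 1: w='' (idx 0), next='a' -> output (0, 'a'), add 'a' as idx 1
Step 2: w='' (idx 0), next='b' -> output (0, 'b'), add 'b' as idx 2
Step 3: w='a' (idx 1), next='a' -> output (1, 'a'), add 'aa' as idx 3
Step 4: w='b' (idx 2), next='b' -> output (2, 'b'), add 'bb' as idx 4
Step 5: w='bb' (idx 4), next='a' -> output (4, 'a'), add 'bba' as idx 5
Step 6: w='b' (idx 2), next='a' -> output (2, 'a'), add 'ba' as idx 6
Step 7: w='bba' (idx 5), end of input -> output (5, '')


Encoded: [(0, 'a'), (0, 'b'), (1, 'a'), (2, 'b'), (4, 'a'), (2, 'a'), (5, '')]


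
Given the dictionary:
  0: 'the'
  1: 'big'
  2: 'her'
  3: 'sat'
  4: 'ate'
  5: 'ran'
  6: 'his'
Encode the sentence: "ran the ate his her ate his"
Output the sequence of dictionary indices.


Look up each word in the dictionary:
  'ran' -> 5
  'the' -> 0
  'ate' -> 4
  'his' -> 6
  'her' -> 2
  'ate' -> 4
  'his' -> 6

Encoded: [5, 0, 4, 6, 2, 4, 6]


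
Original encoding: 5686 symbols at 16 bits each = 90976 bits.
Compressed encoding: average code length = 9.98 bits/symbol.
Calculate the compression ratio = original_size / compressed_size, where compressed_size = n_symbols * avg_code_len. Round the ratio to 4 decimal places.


original_size = n_symbols * orig_bits = 5686 * 16 = 90976 bits
compressed_size = n_symbols * avg_code_len = 5686 * 9.98 = 56746.28 bits
ratio = original_size / compressed_size = 90976 / 56746.28 = 1.6032

Compression ratio = 1.6032


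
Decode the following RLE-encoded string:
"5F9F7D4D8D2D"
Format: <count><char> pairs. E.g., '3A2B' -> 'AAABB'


Expanding each <count><char> pair:
  5F -> 'FFFFF'
  9F -> 'FFFFFFFFF'
  7D -> 'DDDDDDD'
  4D -> 'DDDD'
  8D -> 'DDDDDDDD'
  2D -> 'DD'

Decoded = FFFFFFFFFFFFFFDDDDDDDDDDDDDDDDDDDDD


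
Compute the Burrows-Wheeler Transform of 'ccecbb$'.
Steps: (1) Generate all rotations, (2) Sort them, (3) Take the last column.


Rotations (sorted):
  0: $ccecbb -> last char: b
  1: b$ccecb -> last char: b
  2: bb$ccec -> last char: c
  3: cbb$cce -> last char: e
  4: ccecbb$ -> last char: $
  5: cecbb$c -> last char: c
  6: ecbb$cc -> last char: c


BWT = bbce$cc


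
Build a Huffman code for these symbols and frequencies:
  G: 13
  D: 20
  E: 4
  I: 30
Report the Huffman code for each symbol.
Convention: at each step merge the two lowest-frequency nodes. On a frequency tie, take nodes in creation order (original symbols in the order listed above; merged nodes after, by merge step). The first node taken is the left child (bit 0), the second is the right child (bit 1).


Huffman tree construction:
Step 1: Merge E(4) + G(13) = 17
Step 2: Merge (E+G)(17) + D(20) = 37
Step 3: Merge I(30) + ((E+G)+D)(37) = 67
Read each symbol's code off the tree from the root (left child = 0, right child = 1).

Codes:
  G: 101 (length 3)
  D: 11 (length 2)
  E: 100 (length 3)
  I: 0 (length 1)
Average code length: 121/67 = 1.8060 bits/symbol


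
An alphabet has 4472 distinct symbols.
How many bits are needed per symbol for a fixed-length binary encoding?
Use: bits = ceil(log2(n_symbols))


log2(4472) = 12.1267
Bracket: 2^12 = 4096 < 4472 <= 2^13 = 8192
So ceil(log2(4472)) = 13

bits = ceil(log2(4472)) = ceil(12.1267) = 13 bits


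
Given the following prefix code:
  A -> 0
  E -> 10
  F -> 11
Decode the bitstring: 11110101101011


Decoding step by step:
Bits 11 -> F
Bits 11 -> F
Bits 0 -> A
Bits 10 -> E
Bits 11 -> F
Bits 0 -> A
Bits 10 -> E
Bits 11 -> F


Decoded message: FFAEFAEF


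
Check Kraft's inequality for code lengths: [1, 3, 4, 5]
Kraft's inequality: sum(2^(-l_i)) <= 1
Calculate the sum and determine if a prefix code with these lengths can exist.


Sum = 2^(-1) + 2^(-3) + 2^(-4) + 2^(-5)
    = 0.5 + 0.125 + 0.0625 + 0.03125
    = 23/32 = 0.71875
Since 0.71875 <= 1, Kraft's inequality IS satisfied.
A prefix code with these lengths CAN exist.

Kraft sum = 0.71875. Satisfied.


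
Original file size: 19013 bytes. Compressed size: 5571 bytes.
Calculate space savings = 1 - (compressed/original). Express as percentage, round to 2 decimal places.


ratio = compressed/original = 5571/19013 = 0.29301
savings = 1 - ratio = 1 - 0.29301 = 0.70699
as a percentage: 0.70699 * 100 = 70.7%

Space savings = 1 - 5571/19013 = 70.7%


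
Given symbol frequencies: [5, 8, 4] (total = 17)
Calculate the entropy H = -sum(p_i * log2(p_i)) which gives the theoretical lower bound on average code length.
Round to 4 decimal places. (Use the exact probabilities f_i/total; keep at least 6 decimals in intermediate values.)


Per-symbol terms -p_i * log2(p_i) with p_i = f_i/17:
  p = 5/17 = 0.294118: log2(p) = -1.765535, -p*log2(p) = 0.519275
  p = 8/17 = 0.470588: log2(p) = -1.087463, -p*log2(p) = 0.511747
  p = 4/17 = 0.235294: log2(p) = -2.087463, -p*log2(p) = 0.491168
H = 0.519275 + 0.511747 + 0.491168 = 1.522190

H = 1.5222 bits/symbol


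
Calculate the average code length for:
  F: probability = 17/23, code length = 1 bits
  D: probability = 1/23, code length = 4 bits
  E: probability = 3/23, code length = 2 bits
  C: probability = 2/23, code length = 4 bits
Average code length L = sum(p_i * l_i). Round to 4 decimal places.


Weighted contributions p_i * l_i:
  F: (17/23) * 1 = 17/23
  D: (1/23) * 4 = 4/23
  E: (3/23) * 2 = 6/23
  C: (2/23) * 4 = 8/23
Sum = (17 + 4 + 6 + 8)/23 = 35/23

L = 35/23 = 1.5217 bits/symbol


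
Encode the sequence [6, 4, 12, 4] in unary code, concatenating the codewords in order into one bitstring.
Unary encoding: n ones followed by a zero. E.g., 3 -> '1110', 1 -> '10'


Encode each number as n ones followed by a terminating 0:
  6 -> 1111110 (7 bits)
  4 -> 11110 (5 bits)
  12 -> 1111111111110 (13 bits)
  4 -> 11110 (5 bits)
Total length = 7 + 5 + 13 + 5 = 30 bits.

Unary([6, 4, 12, 4]) = 111111011110111111111111011110 (30 bits)


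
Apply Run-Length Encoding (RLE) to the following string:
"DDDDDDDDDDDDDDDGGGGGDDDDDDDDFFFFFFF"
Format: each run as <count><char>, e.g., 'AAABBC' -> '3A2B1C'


Scanning runs left to right:
  i=0: run of 'D' x 15 -> '15D'
  i=15: run of 'G' x 5 -> '5G'
  i=20: run of 'D' x 8 -> '8D'
  i=28: run of 'F' x 7 -> '7F'

RLE = 15D5G8D7F


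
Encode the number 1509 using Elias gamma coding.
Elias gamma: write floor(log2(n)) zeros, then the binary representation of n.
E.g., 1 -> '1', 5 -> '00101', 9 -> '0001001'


num_bits = floor(log2(1509)) + 1 = 11
leading_zeros = num_bits - 1 = 10
binary(1509) = 10111100101

Elias gamma(1509) = '0000000000' + '10111100101' = 000000000010111100101 (21 bits)


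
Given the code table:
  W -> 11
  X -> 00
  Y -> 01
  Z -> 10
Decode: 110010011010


Decoding:
11 -> W
00 -> X
10 -> Z
01 -> Y
10 -> Z
10 -> Z


Result: WXZYZZ


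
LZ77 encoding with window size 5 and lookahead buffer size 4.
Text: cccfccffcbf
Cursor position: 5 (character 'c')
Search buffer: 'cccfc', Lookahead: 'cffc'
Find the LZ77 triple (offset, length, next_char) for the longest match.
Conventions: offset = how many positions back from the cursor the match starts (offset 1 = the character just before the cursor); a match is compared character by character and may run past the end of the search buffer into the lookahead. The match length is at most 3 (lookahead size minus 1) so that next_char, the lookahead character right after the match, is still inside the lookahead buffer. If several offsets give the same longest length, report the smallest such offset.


Try each offset into the search buffer:
  offset=1 (pos 4, char 'c'): match length 1
  offset=2 (pos 3, char 'f'): match length 0
  offset=3 (pos 2, char 'c'): match length 2
  offset=4 (pos 1, char 'c'): match length 1
  offset=5 (pos 0, char 'c'): match length 1
Longest match has length 2 at offset 3.
next_char = character at position 5 + 2 = 7 -> 'f'

Best match: offset=3, length=2 (matching 'cf' starting at position 2)
LZ77 triple: (3, 2, 'f')


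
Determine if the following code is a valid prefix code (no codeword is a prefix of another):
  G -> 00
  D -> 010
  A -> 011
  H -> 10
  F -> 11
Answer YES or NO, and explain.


Checking each pair (does one codeword prefix another?):
  G='00' vs D='010': no prefix
  G='00' vs A='011': no prefix
  G='00' vs H='10': no prefix
  G='00' vs F='11': no prefix
  D='010' vs G='00': no prefix
  D='010' vs A='011': no prefix
  D='010' vs H='10': no prefix
  D='010' vs F='11': no prefix
  A='011' vs G='00': no prefix
  A='011' vs D='010': no prefix
  A='011' vs H='10': no prefix
  A='011' vs F='11': no prefix
  H='10' vs G='00': no prefix
  H='10' vs D='010': no prefix
  H='10' vs A='011': no prefix
  H='10' vs F='11': no prefix
  F='11' vs G='00': no prefix
  F='11' vs D='010': no prefix
  F='11' vs A='011': no prefix
  F='11' vs H='10': no prefix
No violation found over all pairs.

YES -- this is a valid prefix code. No codeword is a prefix of any other codeword.


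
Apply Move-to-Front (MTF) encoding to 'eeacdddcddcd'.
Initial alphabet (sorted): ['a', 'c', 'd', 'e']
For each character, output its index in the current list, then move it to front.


MTF encoding:
'e': index 3 in ['a', 'c', 'd', 'e'] -> ['e', 'a', 'c', 'd']
'e': index 0 in ['e', 'a', 'c', 'd'] -> ['e', 'a', 'c', 'd']
'a': index 1 in ['e', 'a', 'c', 'd'] -> ['a', 'e', 'c', 'd']
'c': index 2 in ['a', 'e', 'c', 'd'] -> ['c', 'a', 'e', 'd']
'd': index 3 in ['c', 'a', 'e', 'd'] -> ['d', 'c', 'a', 'e']
'd': index 0 in ['d', 'c', 'a', 'e'] -> ['d', 'c', 'a', 'e']
'd': index 0 in ['d', 'c', 'a', 'e'] -> ['d', 'c', 'a', 'e']
'c': index 1 in ['d', 'c', 'a', 'e'] -> ['c', 'd', 'a', 'e']
'd': index 1 in ['c', 'd', 'a', 'e'] -> ['d', 'c', 'a', 'e']
'd': index 0 in ['d', 'c', 'a', 'e'] -> ['d', 'c', 'a', 'e']
'c': index 1 in ['d', 'c', 'a', 'e'] -> ['c', 'd', 'a', 'e']
'd': index 1 in ['c', 'd', 'a', 'e'] -> ['d', 'c', 'a', 'e']


Output: [3, 0, 1, 2, 3, 0, 0, 1, 1, 0, 1, 1]


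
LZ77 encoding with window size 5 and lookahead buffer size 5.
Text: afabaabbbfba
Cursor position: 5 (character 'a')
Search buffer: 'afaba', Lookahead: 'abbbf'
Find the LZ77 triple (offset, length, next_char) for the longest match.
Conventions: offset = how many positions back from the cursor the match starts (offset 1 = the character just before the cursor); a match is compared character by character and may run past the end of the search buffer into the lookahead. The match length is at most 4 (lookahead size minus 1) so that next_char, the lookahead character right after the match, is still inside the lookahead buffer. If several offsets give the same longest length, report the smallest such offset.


Try each offset into the search buffer:
  offset=1 (pos 4, char 'a'): match length 1
  offset=2 (pos 3, char 'b'): match length 0
  offset=3 (pos 2, char 'a'): match length 2
  offset=4 (pos 1, char 'f'): match length 0
  offset=5 (pos 0, char 'a'): match length 1
Longest match has length 2 at offset 3.
next_char = character at position 5 + 2 = 7 -> 'b'

Best match: offset=3, length=2 (matching 'ab' starting at position 2)
LZ77 triple: (3, 2, 'b')


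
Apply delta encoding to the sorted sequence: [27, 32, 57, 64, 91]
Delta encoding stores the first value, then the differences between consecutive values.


First value: 27
Deltas:
  32 - 27 = 5
  57 - 32 = 25
  64 - 57 = 7
  91 - 64 = 27


Delta encoded: [27, 5, 25, 7, 27]


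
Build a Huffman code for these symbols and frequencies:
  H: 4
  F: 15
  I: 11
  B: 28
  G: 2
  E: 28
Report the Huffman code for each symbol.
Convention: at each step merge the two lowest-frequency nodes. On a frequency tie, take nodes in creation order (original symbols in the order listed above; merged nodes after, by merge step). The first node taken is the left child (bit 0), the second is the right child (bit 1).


Huffman tree construction:
Step 1: Merge G(2) + H(4) = 6
Step 2: Merge (G+H)(6) + I(11) = 17
Step 3: Merge F(15) + ((G+H)+I)(17) = 32
Step 4: Merge B(28) + E(28) = 56
Step 5: Merge (F+((G+H)+I))(32) + (B+E)(56) = 88
Read each symbol's code off the tree from the root (left child = 0, right child = 1).

Codes:
  H: 0101 (length 4)
  F: 00 (length 2)
  I: 011 (length 3)
  B: 10 (length 2)
  G: 0100 (length 4)
  E: 11 (length 2)
Average code length: 199/88 = 2.2614 bits/symbol


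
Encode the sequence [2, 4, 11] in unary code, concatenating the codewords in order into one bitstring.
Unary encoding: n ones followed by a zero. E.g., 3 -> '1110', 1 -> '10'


Encode each number as n ones followed by a terminating 0:
  2 -> 110 (3 bits)
  4 -> 11110 (5 bits)
  11 -> 111111111110 (12 bits)
Total length = 3 + 5 + 12 = 20 bits.

Unary([2, 4, 11]) = 11011110111111111110 (20 bits)


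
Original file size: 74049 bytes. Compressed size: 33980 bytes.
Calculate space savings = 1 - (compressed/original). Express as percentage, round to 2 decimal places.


ratio = compressed/original = 33980/74049 = 0.458885
savings = 1 - ratio = 1 - 0.458885 = 0.541115
as a percentage: 0.541115 * 100 = 54.11%

Space savings = 1 - 33980/74049 = 54.11%


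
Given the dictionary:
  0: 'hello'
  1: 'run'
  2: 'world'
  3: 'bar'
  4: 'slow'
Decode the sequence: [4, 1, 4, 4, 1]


Look up each index in the dictionary:
  4 -> 'slow'
  1 -> 'run'
  4 -> 'slow'
  4 -> 'slow'
  1 -> 'run'

Decoded: "slow run slow slow run"


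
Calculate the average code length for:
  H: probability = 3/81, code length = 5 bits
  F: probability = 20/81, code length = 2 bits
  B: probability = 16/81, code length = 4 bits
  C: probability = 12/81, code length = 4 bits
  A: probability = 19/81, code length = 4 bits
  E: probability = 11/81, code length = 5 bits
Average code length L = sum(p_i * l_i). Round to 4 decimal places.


Weighted contributions p_i * l_i:
  H: (3/81) * 5 = 15/81
  F: (20/81) * 2 = 40/81
  B: (16/81) * 4 = 64/81
  C: (12/81) * 4 = 48/81
  A: (19/81) * 4 = 76/81
  E: (11/81) * 5 = 55/81
Sum = (15 + 40 + 64 + 48 + 76 + 55)/81 = 298/81

L = 298/81 = 3.6790 bits/symbol


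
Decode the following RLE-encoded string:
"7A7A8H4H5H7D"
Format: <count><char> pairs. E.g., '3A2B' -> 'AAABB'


Expanding each <count><char> pair:
  7A -> 'AAAAAAA'
  7A -> 'AAAAAAA'
  8H -> 'HHHHHHHH'
  4H -> 'HHHH'
  5H -> 'HHHHH'
  7D -> 'DDDDDDD'

Decoded = AAAAAAAAAAAAAAHHHHHHHHHHHHHHHHHDDDDDDD


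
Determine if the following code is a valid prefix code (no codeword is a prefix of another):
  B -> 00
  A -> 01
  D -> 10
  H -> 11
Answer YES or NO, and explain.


Checking each pair (does one codeword prefix another?):
  B='00' vs A='01': no prefix
  B='00' vs D='10': no prefix
  B='00' vs H='11': no prefix
  A='01' vs B='00': no prefix
  A='01' vs D='10': no prefix
  A='01' vs H='11': no prefix
  D='10' vs B='00': no prefix
  D='10' vs A='01': no prefix
  D='10' vs H='11': no prefix
  H='11' vs B='00': no prefix
  H='11' vs A='01': no prefix
  H='11' vs D='10': no prefix
No violation found over all pairs.

YES -- this is a valid prefix code. No codeword is a prefix of any other codeword.


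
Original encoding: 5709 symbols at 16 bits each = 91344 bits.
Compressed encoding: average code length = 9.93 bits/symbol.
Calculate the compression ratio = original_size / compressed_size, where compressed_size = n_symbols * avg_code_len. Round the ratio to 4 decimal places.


original_size = n_symbols * orig_bits = 5709 * 16 = 91344 bits
compressed_size = n_symbols * avg_code_len = 5709 * 9.93 = 56690.37 bits
ratio = original_size / compressed_size = 91344 / 56690.37 = 1.6113

Compression ratio = 1.6113


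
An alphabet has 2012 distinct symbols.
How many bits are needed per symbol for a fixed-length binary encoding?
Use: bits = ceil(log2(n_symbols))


log2(2012) = 10.9744
Bracket: 2^10 = 1024 < 2012 <= 2^11 = 2048
So ceil(log2(2012)) = 11

bits = ceil(log2(2012)) = ceil(10.9744) = 11 bits


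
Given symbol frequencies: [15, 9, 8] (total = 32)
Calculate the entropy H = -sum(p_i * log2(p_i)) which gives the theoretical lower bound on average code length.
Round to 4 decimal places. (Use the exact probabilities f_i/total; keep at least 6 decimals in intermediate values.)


Per-symbol terms -p_i * log2(p_i) with p_i = f_i/32:
  p = 15/32 = 0.468750: log2(p) = -1.093109, -p*log2(p) = 0.512395
  p = 9/32 = 0.281250: log2(p) = -1.830075, -p*log2(p) = 0.514709
  p = 8/32 = 0.250000: log2(p) = -2.000000, -p*log2(p) = 0.500000
H = 0.512395 + 0.514709 + 0.500000 = 1.527104

H = 1.5271 bits/symbol


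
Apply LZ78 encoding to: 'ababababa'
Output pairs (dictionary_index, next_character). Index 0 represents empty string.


LZ78 encoding steps:
Dictionary: {0: ''}
Step 1: w='' (idx 0), next='a' -> output (0, 'a'), add 'a' as idx 1
Step 2: w='' (idx 0), next='b' -> output (0, 'b'), add 'b' as idx 2
Step 3: w='a' (idx 1), next='b' -> output (1, 'b'), add 'ab' as idx 3
Step 4: w='ab' (idx 3), next='a' -> output (3, 'a'), add 'aba' as idx 4
Step 5: w='b' (idx 2), next='a' -> output (2, 'a'), add 'ba' as idx 5


Encoded: [(0, 'a'), (0, 'b'), (1, 'b'), (3, 'a'), (2, 'a')]


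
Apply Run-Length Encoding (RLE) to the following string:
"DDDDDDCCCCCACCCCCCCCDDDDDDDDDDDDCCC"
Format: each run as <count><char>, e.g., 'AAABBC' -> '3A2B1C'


Scanning runs left to right:
  i=0: run of 'D' x 6 -> '6D'
  i=6: run of 'C' x 5 -> '5C'
  i=11: run of 'A' x 1 -> '1A'
  i=12: run of 'C' x 8 -> '8C'
  i=20: run of 'D' x 12 -> '12D'
  i=32: run of 'C' x 3 -> '3C'

RLE = 6D5C1A8C12D3C


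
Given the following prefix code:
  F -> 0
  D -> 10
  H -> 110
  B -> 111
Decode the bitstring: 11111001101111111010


Decoding step by step:
Bits 111 -> B
Bits 110 -> H
Bits 0 -> F
Bits 110 -> H
Bits 111 -> B
Bits 111 -> B
Bits 10 -> D
Bits 10 -> D


Decoded message: BHFHBBDD


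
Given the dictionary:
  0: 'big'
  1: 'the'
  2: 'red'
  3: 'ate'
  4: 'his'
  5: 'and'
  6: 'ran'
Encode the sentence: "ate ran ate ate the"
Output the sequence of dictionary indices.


Look up each word in the dictionary:
  'ate' -> 3
  'ran' -> 6
  'ate' -> 3
  'ate' -> 3
  'the' -> 1

Encoded: [3, 6, 3, 3, 1]


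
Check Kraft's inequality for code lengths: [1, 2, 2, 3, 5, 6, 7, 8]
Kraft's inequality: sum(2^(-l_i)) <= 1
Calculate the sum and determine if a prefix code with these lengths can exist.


Sum = 2^(-1) + 2^(-2) + 2^(-2) + 2^(-3) + 2^(-5) + 2^(-6) + 2^(-7) + 2^(-8)
    = 0.5 + 0.25 + 0.25 + 0.125 + 0.03125 + 0.015625 + 0.0078125 + 0.00390625
    = 303/256 = 1.18359375
Since 1.18359375 > 1, Kraft's inequality is NOT satisfied.
A prefix code with these lengths CANNOT exist.

Kraft sum = 1.18359375. Not satisfied.


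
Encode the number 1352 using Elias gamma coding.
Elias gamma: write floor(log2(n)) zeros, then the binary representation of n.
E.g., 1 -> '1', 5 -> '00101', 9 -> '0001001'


num_bits = floor(log2(1352)) + 1 = 11
leading_zeros = num_bits - 1 = 10
binary(1352) = 10101001000

Elias gamma(1352) = '0000000000' + '10101001000' = 000000000010101001000 (21 bits)


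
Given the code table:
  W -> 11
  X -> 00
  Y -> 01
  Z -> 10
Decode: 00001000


Decoding:
00 -> X
00 -> X
10 -> Z
00 -> X


Result: XXZX
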